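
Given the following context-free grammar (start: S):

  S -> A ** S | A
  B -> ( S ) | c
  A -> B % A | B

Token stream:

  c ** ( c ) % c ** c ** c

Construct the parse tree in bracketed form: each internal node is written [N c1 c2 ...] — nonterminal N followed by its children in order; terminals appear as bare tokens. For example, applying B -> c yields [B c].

[S [A [B c]] ** [S [A [B ( [S [A [B c]]] )] % [A [B c]]] ** [S [A [B c]] ** [S [A [B c]]]]]]

S
A ** S
B ** S
c ** S
c ** A ** S
c ** B % A ** S
c ** ( S ) % A ** S
c ** ( A ) % A ** S
c ** ( B ) % A ** S
c ** ( c ) % A ** S
c ** ( c ) % B ** S
c ** ( c ) % c ** S
c ** ( c ) % c ** A ** S
c ** ( c ) % c ** B ** S
c ** ( c ) % c ** c ** S
c ** ( c ) % c ** c ** A
c ** ( c ) % c ** c ** B
c ** ( c ) % c ** c ** c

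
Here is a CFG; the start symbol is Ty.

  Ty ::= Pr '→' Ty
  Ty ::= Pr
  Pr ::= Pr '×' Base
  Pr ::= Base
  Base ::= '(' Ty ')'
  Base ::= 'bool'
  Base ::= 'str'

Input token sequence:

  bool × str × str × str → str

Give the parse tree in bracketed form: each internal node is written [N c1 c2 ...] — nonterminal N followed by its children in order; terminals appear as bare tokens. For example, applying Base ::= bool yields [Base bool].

[Ty [Pr [Pr [Pr [Pr [Base bool]] × [Base str]] × [Base str]] × [Base str]] → [Ty [Pr [Base str]]]]

Ty
Pr → Ty
Pr × Base → Ty
Pr × Base × Base → Ty
Pr × Base × Base × Base → Ty
Base × Base × Base × Base → Ty
bool × Base × Base × Base → Ty
bool × str × Base × Base → Ty
bool × str × str × Base → Ty
bool × str × str × str → Ty
bool × str × str × str → Pr
bool × str × str × str → Base
bool × str × str × str → str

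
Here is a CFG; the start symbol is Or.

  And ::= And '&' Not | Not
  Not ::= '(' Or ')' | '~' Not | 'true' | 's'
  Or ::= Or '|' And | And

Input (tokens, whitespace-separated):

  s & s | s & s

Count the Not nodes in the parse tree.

[Or [Or [And [And [Not s]] & [Not s]]] | [And [And [Not s]] & [Not s]]]

4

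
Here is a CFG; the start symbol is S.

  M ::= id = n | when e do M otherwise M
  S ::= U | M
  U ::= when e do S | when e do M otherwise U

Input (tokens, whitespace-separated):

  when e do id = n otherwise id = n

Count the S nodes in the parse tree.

[S [M when e do [M id = n] otherwise [M id = n]]]

1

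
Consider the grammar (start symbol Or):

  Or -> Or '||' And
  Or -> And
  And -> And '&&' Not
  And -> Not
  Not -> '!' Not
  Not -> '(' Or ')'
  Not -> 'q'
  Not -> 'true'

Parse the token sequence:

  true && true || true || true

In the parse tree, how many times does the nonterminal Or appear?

[Or [Or [Or [And [And [Not true]] && [Not true]]] || [And [Not true]]] || [And [Not true]]]

3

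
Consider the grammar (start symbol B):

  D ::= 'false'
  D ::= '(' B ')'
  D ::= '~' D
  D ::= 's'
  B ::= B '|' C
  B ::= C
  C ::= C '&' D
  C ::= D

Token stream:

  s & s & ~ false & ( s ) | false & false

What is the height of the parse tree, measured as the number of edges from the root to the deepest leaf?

7

[B [B [C [C [C [C [D s]] & [D s]] & [D ~ [D false]]] & [D ( [B [C [D s]]] )]]] | [C [C [D false]] & [D false]]]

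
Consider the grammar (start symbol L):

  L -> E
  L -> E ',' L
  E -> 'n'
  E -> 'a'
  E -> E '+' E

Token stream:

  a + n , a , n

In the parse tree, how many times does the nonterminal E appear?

[L [E [E a] + [E n]] , [L [E a] , [L [E n]]]]

5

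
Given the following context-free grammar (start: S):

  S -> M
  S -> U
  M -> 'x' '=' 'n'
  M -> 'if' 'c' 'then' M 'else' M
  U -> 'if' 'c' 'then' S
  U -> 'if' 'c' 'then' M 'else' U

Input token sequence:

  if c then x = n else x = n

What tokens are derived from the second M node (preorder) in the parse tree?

x = n

[S [M if c then [M x = n] else [M x = n]]]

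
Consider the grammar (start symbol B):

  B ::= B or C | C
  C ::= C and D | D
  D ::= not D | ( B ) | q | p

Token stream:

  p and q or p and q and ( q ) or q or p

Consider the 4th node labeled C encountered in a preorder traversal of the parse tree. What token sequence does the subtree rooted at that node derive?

[B [B [B [B [C [C [D p]] and [D q]]] or [C [C [C [D p]] and [D q]] and [D ( [B [C [D q]]] )]]] or [C [D q]]] or [C [D p]]]

p and q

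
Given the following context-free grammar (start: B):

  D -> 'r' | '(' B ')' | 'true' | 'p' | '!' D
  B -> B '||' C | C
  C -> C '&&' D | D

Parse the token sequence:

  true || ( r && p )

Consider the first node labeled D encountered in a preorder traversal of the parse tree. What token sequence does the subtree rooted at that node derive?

true

[B [B [C [D true]]] || [C [D ( [B [C [C [D r]] && [D p]]] )]]]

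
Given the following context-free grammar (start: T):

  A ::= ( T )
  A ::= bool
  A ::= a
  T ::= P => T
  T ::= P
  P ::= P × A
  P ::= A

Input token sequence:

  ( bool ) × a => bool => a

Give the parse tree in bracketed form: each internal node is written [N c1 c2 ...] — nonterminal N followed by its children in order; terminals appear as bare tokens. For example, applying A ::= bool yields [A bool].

[T [P [P [A ( [T [P [A bool]]] )]] × [A a]] => [T [P [A bool]] => [T [P [A a]]]]]

T
P => T
P × A => T
A × A => T
( T ) × A => T
( P ) × A => T
( A ) × A => T
( bool ) × A => T
( bool ) × a => T
( bool ) × a => P => T
( bool ) × a => A => T
( bool ) × a => bool => T
( bool ) × a => bool => P
( bool ) × a => bool => A
( bool ) × a => bool => a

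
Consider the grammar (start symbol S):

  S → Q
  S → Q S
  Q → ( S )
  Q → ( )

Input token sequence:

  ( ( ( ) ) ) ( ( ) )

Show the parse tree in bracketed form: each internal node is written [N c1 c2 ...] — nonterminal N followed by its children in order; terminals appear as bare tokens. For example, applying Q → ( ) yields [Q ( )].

S
Q S
( S ) S
( Q ) S
( ( S ) ) S
( ( Q ) ) S
( ( ( ) ) ) S
( ( ( ) ) ) Q
( ( ( ) ) ) ( S )
( ( ( ) ) ) ( Q )
( ( ( ) ) ) ( ( ) )

[S [Q ( [S [Q ( [S [Q ( )]] )]] )] [S [Q ( [S [Q ( )]] )]]]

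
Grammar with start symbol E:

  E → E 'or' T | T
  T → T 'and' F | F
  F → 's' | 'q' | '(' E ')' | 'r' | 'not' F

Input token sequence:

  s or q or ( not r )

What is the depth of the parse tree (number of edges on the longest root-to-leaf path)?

7

[E [E [E [T [F s]]] or [T [F q]]] or [T [F ( [E [T [F not [F r]]]] )]]]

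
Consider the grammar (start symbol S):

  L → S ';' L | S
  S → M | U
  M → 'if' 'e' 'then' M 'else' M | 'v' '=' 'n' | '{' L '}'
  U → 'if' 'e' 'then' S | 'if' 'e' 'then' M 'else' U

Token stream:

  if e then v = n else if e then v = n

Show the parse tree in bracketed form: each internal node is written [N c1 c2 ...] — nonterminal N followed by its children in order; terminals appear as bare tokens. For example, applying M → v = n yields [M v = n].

[S [U if e then [M v = n] else [U if e then [S [M v = n]]]]]

S
U
if e then M else U
if e then v = n else U
if e then v = n else if e then S
if e then v = n else if e then M
if e then v = n else if e then v = n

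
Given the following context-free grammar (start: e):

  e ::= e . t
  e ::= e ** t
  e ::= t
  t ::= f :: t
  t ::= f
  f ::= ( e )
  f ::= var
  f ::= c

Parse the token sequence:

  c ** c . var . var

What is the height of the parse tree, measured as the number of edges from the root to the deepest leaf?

6

[e [e [e [e [t [f c]]] ** [t [f c]]] . [t [f var]]] . [t [f var]]]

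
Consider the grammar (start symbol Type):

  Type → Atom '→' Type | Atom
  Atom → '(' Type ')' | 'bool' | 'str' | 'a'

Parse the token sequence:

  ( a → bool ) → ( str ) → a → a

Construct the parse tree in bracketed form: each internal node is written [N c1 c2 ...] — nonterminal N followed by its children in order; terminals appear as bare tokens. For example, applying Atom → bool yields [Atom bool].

[Type [Atom ( [Type [Atom a] → [Type [Atom bool]]] )] → [Type [Atom ( [Type [Atom str]] )] → [Type [Atom a] → [Type [Atom a]]]]]

Type
Atom → Type
( Type ) → Type
( Atom → Type ) → Type
( a → Type ) → Type
( a → Atom ) → Type
( a → bool ) → Type
( a → bool ) → Atom → Type
( a → bool ) → ( Type ) → Type
( a → bool ) → ( Atom ) → Type
( a → bool ) → ( str ) → Type
( a → bool ) → ( str ) → Atom → Type
( a → bool ) → ( str ) → a → Type
( a → bool ) → ( str ) → a → Atom
( a → bool ) → ( str ) → a → a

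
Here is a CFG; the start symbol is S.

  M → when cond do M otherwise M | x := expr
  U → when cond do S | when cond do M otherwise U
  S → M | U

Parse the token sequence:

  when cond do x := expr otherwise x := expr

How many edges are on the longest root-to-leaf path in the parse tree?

3

[S [M when cond do [M x := expr] otherwise [M x := expr]]]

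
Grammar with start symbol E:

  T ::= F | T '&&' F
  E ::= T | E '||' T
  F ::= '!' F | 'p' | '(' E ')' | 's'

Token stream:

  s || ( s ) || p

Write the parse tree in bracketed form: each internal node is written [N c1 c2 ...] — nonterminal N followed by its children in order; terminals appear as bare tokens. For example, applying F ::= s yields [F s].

E
E || T
E || T || T
T || T || T
F || T || T
s || T || T
s || F || T
s || ( E ) || T
s || ( T ) || T
s || ( F ) || T
s || ( s ) || T
s || ( s ) || F
s || ( s ) || p

[E [E [E [T [F s]]] || [T [F ( [E [T [F s]]] )]]] || [T [F p]]]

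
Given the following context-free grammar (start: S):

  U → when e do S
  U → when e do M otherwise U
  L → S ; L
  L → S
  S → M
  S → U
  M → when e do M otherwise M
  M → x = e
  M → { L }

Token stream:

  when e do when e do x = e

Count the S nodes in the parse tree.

3

[S [U when e do [S [U when e do [S [M x = e]]]]]]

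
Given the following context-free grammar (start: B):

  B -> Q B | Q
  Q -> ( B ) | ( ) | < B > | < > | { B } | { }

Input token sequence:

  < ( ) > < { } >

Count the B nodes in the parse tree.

4

[B [Q < [B [Q ( )]] >] [B [Q < [B [Q { }]] >]]]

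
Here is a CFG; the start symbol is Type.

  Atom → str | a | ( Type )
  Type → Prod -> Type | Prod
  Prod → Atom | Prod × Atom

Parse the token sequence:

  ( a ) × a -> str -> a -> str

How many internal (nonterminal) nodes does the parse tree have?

[Type [Prod [Prod [Atom ( [Type [Prod [Atom a]]] )]] × [Atom a]] -> [Type [Prod [Atom str]] -> [Type [Prod [Atom a]] -> [Type [Prod [Atom str]]]]]]

17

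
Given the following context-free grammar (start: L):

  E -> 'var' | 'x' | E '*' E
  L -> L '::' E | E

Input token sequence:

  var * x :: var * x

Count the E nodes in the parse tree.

[L [L [E [E var] * [E x]]] :: [E [E var] * [E x]]]

6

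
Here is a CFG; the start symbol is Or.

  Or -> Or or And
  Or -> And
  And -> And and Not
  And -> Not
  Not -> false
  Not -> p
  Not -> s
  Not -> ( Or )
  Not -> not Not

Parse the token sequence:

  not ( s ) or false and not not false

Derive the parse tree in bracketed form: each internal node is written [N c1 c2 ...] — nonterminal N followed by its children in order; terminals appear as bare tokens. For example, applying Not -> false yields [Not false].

Or
Or or And
And or And
Not or And
not Not or And
not ( Or ) or And
not ( And ) or And
not ( Not ) or And
not ( s ) or And
not ( s ) or And and Not
not ( s ) or Not and Not
not ( s ) or false and Not
not ( s ) or false and not Not
not ( s ) or false and not not Not
not ( s ) or false and not not false

[Or [Or [And [Not not [Not ( [Or [And [Not s]]] )]]]] or [And [And [Not false]] and [Not not [Not not [Not false]]]]]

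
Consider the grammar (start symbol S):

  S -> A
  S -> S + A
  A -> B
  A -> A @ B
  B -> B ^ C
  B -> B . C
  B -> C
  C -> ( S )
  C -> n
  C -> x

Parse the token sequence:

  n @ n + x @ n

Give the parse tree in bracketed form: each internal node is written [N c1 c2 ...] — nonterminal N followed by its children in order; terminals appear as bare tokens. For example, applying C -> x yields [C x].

[S [S [A [A [B [C n]]] @ [B [C n]]]] + [A [A [B [C x]]] @ [B [C n]]]]

S
S + A
A + A
A @ B + A
B @ B + A
C @ B + A
n @ B + A
n @ C + A
n @ n + A
n @ n + A @ B
n @ n + B @ B
n @ n + C @ B
n @ n + x @ B
n @ n + x @ C
n @ n + x @ n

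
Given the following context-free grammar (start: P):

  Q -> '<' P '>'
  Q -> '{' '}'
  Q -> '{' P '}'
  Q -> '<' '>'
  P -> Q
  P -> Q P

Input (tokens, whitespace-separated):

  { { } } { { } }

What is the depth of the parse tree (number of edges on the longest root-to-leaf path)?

5

[P [Q { [P [Q { }]] }] [P [Q { [P [Q { }]] }]]]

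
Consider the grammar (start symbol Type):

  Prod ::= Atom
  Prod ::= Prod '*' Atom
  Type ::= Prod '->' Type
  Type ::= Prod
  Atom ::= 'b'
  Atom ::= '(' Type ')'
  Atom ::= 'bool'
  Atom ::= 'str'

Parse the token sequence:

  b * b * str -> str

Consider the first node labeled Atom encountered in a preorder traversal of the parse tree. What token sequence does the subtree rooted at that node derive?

b

[Type [Prod [Prod [Prod [Atom b]] * [Atom b]] * [Atom str]] -> [Type [Prod [Atom str]]]]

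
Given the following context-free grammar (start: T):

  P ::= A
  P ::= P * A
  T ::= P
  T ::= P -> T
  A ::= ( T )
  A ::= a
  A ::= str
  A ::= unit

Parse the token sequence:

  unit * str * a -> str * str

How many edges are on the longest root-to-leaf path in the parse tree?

5

[T [P [P [P [A unit]] * [A str]] * [A a]] -> [T [P [P [A str]] * [A str]]]]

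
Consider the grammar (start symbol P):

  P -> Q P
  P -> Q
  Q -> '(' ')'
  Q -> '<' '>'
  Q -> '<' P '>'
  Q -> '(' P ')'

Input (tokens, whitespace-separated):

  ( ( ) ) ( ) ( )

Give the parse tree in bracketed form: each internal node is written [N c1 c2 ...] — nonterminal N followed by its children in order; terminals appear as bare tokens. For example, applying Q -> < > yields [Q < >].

[P [Q ( [P [Q ( )]] )] [P [Q ( )] [P [Q ( )]]]]

P
Q P
( P ) P
( Q ) P
( ( ) ) P
( ( ) ) Q P
( ( ) ) ( ) P
( ( ) ) ( ) Q
( ( ) ) ( ) ( )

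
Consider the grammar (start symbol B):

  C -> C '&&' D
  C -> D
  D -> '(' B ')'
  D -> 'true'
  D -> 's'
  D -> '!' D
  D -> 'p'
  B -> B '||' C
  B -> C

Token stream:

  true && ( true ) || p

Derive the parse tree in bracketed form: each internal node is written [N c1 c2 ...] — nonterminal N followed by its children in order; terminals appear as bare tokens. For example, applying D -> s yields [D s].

[B [B [C [C [D true]] && [D ( [B [C [D true]]] )]]] || [C [D p]]]

B
B || C
C || C
C && D || C
D && D || C
true && D || C
true && ( B ) || C
true && ( C ) || C
true && ( D ) || C
true && ( true ) || C
true && ( true ) || D
true && ( true ) || p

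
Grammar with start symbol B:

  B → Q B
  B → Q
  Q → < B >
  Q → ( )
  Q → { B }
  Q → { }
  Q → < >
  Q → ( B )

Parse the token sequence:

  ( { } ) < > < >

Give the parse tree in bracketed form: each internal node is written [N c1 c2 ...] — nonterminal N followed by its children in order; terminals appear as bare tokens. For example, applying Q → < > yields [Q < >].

B
Q B
( B ) B
( Q ) B
( { } ) B
( { } ) Q B
( { } ) < > B
( { } ) < > Q
( { } ) < > < >

[B [Q ( [B [Q { }]] )] [B [Q < >] [B [Q < >]]]]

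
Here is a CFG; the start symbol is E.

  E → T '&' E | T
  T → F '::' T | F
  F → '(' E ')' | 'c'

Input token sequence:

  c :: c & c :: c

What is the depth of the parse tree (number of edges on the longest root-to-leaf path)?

5

[E [T [F c] :: [T [F c]]] & [E [T [F c] :: [T [F c]]]]]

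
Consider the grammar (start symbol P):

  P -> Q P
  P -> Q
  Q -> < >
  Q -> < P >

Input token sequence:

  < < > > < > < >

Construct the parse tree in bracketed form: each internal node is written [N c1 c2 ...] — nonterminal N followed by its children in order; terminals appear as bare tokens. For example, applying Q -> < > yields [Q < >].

[P [Q < [P [Q < >]] >] [P [Q < >] [P [Q < >]]]]

P
Q P
< P > P
< Q > P
< < > > P
< < > > Q P
< < > > < > P
< < > > < > Q
< < > > < > < >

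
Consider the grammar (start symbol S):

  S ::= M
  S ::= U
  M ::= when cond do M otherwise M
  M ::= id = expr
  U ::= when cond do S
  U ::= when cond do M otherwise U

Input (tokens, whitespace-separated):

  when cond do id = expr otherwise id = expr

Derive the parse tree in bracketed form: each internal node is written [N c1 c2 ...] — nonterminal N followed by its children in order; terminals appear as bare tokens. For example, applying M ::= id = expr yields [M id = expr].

S
M
when cond do M otherwise M
when cond do id = expr otherwise M
when cond do id = expr otherwise id = expr

[S [M when cond do [M id = expr] otherwise [M id = expr]]]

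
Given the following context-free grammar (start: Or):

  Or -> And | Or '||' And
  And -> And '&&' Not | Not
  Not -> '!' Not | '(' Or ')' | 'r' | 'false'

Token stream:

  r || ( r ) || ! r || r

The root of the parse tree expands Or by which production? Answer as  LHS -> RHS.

[Or [Or [Or [Or [And [Not r]]] || [And [Not ( [Or [And [Not r]]] )]]] || [And [Not ! [Not r]]]] || [And [Not r]]]

Or -> Or '||' And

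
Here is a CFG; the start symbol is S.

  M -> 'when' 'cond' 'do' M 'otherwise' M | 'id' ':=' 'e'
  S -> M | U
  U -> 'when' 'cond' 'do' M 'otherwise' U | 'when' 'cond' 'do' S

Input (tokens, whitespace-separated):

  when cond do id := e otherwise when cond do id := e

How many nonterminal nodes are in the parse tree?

[S [U when cond do [M id := e] otherwise [U when cond do [S [M id := e]]]]]

6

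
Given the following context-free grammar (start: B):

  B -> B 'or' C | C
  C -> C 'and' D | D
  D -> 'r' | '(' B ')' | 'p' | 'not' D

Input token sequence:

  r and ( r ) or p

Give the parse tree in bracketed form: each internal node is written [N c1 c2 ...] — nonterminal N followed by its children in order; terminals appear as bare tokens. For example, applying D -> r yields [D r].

[B [B [C [C [D r]] and [D ( [B [C [D r]]] )]]] or [C [D p]]]

B
B or C
C or C
C and D or C
D and D or C
r and D or C
r and ( B ) or C
r and ( C ) or C
r and ( D ) or C
r and ( r ) or C
r and ( r ) or D
r and ( r ) or p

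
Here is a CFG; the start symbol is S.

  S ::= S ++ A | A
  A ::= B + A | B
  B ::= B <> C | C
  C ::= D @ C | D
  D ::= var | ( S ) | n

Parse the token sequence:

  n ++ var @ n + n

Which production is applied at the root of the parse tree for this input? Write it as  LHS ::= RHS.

S ::= S ++ A

[S [S [A [B [C [D n]]]]] ++ [A [B [C [D var] @ [C [D n]]]] + [A [B [C [D n]]]]]]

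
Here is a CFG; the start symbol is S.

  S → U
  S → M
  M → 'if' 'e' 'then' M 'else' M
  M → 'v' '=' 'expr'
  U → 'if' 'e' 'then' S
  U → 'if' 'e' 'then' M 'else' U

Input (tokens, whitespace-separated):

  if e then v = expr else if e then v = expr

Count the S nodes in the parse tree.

[S [U if e then [M v = expr] else [U if e then [S [M v = expr]]]]]

2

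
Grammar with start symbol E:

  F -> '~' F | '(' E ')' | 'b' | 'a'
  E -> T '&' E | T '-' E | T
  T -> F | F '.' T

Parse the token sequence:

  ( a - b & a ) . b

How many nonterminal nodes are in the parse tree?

[E [T [F ( [E [T [F a]] - [E [T [F b]] & [E [T [F a]]]]] )] . [T [F b]]]]

14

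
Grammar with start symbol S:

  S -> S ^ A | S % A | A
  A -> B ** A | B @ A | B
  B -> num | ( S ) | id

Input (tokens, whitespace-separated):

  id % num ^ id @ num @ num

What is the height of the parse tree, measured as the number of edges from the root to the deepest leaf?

5

[S [S [S [A [B id]]] % [A [B num]]] ^ [A [B id] @ [A [B num] @ [A [B num]]]]]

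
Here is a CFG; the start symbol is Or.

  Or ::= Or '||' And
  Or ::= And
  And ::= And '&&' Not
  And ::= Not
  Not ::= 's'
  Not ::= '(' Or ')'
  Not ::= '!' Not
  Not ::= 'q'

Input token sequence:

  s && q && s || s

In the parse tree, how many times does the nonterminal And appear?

4

[Or [Or [And [And [And [Not s]] && [Not q]] && [Not s]]] || [And [Not s]]]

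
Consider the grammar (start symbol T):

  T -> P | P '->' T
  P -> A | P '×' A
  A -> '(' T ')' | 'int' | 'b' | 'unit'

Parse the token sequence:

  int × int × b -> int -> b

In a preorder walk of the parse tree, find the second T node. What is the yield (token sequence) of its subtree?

int -> b

[T [P [P [P [A int]] × [A int]] × [A b]] -> [T [P [A int]] -> [T [P [A b]]]]]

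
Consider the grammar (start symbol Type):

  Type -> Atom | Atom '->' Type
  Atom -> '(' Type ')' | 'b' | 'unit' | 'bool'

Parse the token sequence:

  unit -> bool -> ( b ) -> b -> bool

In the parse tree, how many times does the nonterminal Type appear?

6

[Type [Atom unit] -> [Type [Atom bool] -> [Type [Atom ( [Type [Atom b]] )] -> [Type [Atom b] -> [Type [Atom bool]]]]]]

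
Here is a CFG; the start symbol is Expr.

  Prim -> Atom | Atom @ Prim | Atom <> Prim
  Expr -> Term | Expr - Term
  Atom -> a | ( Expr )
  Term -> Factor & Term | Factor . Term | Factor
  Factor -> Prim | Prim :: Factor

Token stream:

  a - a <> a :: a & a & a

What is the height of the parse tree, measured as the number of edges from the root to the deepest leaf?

7

[Expr [Expr [Term [Factor [Prim [Atom a]]]]] - [Term [Factor [Prim [Atom a] <> [Prim [Atom a]]] :: [Factor [Prim [Atom a]]]] & [Term [Factor [Prim [Atom a]]] & [Term [Factor [Prim [Atom a]]]]]]]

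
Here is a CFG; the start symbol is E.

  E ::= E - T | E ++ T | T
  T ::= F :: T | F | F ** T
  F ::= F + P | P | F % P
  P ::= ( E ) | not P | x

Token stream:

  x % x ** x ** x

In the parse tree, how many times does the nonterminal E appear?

[E [T [F [F [P x]] % [P x]] ** [T [F [P x]] ** [T [F [P x]]]]]]

1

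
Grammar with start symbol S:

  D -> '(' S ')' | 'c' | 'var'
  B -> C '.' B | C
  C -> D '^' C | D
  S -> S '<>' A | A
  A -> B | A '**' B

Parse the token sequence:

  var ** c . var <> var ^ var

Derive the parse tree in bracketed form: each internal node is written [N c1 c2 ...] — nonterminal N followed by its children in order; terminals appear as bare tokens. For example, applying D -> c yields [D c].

S
S <> A
A <> A
A ** B <> A
B ** B <> A
C ** B <> A
D ** B <> A
var ** B <> A
var ** C . B <> A
var ** D . B <> A
var ** c . B <> A
var ** c . C <> A
var ** c . D <> A
var ** c . var <> A
var ** c . var <> B
var ** c . var <> C
var ** c . var <> D ^ C
var ** c . var <> var ^ C
var ** c . var <> var ^ D
var ** c . var <> var ^ var

[S [S [A [A [B [C [D var]]]] ** [B [C [D c]] . [B [C [D var]]]]]] <> [A [B [C [D var] ^ [C [D var]]]]]]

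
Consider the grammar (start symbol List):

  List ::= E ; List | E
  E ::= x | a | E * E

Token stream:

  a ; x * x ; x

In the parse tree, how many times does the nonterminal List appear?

3

[List [E a] ; [List [E [E x] * [E x]] ; [List [E x]]]]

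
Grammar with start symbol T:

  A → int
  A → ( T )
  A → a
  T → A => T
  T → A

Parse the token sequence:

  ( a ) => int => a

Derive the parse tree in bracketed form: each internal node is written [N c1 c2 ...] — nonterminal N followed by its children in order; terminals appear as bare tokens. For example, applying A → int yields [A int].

[T [A ( [T [A a]] )] => [T [A int] => [T [A a]]]]

T
A => T
( T ) => T
( A ) => T
( a ) => T
( a ) => A => T
( a ) => int => T
( a ) => int => A
( a ) => int => a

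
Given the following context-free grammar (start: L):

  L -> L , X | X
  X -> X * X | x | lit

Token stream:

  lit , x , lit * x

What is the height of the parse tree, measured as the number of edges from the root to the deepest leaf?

4

[L [L [L [X lit]] , [X x]] , [X [X lit] * [X x]]]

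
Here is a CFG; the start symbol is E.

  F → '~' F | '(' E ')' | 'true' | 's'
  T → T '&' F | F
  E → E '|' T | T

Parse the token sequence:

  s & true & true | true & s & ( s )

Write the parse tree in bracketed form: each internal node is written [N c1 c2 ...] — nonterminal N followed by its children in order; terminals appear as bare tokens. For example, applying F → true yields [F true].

[E [E [T [T [T [F s]] & [F true]] & [F true]]] | [T [T [T [F true]] & [F s]] & [F ( [E [T [F s]]] )]]]

E
E | T
T | T
T & F | T
T & F & F | T
F & F & F | T
s & F & F | T
s & true & F | T
s & true & true | T
s & true & true | T & F
s & true & true | T & F & F
s & true & true | F & F & F
s & true & true | true & F & F
s & true & true | true & s & F
s & true & true | true & s & ( E )
s & true & true | true & s & ( T )
s & true & true | true & s & ( F )
s & true & true | true & s & ( s )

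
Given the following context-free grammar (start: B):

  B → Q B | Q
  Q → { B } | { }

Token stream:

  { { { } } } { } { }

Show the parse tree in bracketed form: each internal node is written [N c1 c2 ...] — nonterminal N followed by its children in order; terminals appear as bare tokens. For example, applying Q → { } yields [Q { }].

[B [Q { [B [Q { [B [Q { }]] }]] }] [B [Q { }] [B [Q { }]]]]

B
Q B
{ B } B
{ Q } B
{ { B } } B
{ { Q } } B
{ { { } } } B
{ { { } } } Q B
{ { { } } } { } B
{ { { } } } { } Q
{ { { } } } { } { }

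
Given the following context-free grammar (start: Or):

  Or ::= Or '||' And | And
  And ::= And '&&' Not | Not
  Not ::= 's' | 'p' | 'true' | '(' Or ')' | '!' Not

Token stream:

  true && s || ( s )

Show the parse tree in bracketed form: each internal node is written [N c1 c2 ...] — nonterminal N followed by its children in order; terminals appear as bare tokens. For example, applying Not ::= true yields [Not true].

[Or [Or [And [And [Not true]] && [Not s]]] || [And [Not ( [Or [And [Not s]]] )]]]

Or
Or || And
And || And
And && Not || And
Not && Not || And
true && Not || And
true && s || And
true && s || Not
true && s || ( Or )
true && s || ( And )
true && s || ( Not )
true && s || ( s )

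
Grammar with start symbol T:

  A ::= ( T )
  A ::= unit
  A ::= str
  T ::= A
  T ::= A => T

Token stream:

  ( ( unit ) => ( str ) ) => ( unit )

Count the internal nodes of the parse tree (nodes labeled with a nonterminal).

14

[T [A ( [T [A ( [T [A unit]] )] => [T [A ( [T [A str]] )]]] )] => [T [A ( [T [A unit]] )]]]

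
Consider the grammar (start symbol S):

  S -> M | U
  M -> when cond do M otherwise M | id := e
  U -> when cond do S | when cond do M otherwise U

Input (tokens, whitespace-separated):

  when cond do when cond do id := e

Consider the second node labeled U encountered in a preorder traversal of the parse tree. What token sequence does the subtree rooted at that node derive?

[S [U when cond do [S [U when cond do [S [M id := e]]]]]]

when cond do id := e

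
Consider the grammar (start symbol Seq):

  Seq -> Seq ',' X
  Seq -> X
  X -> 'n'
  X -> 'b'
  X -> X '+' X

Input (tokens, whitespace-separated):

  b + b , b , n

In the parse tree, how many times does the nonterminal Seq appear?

[Seq [Seq [Seq [X [X b] + [X b]]] , [X b]] , [X n]]

3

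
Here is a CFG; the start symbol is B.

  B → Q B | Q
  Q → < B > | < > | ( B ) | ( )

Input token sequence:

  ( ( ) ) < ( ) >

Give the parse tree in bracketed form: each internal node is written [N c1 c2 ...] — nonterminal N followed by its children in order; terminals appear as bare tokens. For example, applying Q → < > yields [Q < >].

[B [Q ( [B [Q ( )]] )] [B [Q < [B [Q ( )]] >]]]

B
Q B
( B ) B
( Q ) B
( ( ) ) B
( ( ) ) Q
( ( ) ) < B >
( ( ) ) < Q >
( ( ) ) < ( ) >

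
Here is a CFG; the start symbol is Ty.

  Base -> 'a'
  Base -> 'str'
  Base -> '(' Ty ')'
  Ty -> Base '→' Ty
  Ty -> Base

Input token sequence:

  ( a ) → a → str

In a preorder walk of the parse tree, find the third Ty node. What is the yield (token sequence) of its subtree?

a → str

[Ty [Base ( [Ty [Base a]] )] → [Ty [Base a] → [Ty [Base str]]]]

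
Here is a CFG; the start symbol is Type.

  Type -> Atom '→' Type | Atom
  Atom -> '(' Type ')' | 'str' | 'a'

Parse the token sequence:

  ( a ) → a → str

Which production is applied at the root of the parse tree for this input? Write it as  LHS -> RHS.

[Type [Atom ( [Type [Atom a]] )] → [Type [Atom a] → [Type [Atom str]]]]

Type -> Atom '→' Type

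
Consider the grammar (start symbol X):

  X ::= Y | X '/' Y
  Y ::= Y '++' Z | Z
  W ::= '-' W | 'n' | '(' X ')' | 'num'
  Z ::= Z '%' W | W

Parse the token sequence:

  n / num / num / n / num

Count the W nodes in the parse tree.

5

[X [X [X [X [X [Y [Z [W n]]]] / [Y [Z [W num]]]] / [Y [Z [W num]]]] / [Y [Z [W n]]]] / [Y [Z [W num]]]]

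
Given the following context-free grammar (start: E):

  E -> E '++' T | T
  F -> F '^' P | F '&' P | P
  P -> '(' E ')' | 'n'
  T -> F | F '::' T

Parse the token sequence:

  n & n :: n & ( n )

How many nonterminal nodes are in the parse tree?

[E [T [F [F [P n]] & [P n]] :: [T [F [F [P n]] & [P ( [E [T [F [P n]]]] )]]]]]

15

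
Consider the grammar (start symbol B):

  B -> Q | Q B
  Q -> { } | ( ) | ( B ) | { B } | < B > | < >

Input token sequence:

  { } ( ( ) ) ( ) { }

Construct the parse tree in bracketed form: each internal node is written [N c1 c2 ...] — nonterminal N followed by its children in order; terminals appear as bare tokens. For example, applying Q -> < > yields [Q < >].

[B [Q { }] [B [Q ( [B [Q ( )]] )] [B [Q ( )] [B [Q { }]]]]]

B
Q B
{ } B
{ } Q B
{ } ( B ) B
{ } ( Q ) B
{ } ( ( ) ) B
{ } ( ( ) ) Q B
{ } ( ( ) ) ( ) B
{ } ( ( ) ) ( ) Q
{ } ( ( ) ) ( ) { }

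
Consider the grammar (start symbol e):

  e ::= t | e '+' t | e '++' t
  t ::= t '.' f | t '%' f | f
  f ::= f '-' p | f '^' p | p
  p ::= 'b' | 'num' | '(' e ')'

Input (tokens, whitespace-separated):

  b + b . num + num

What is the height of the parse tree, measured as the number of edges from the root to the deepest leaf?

6

[e [e [e [t [f [p b]]]] + [t [t [f [p b]]] . [f [p num]]]] + [t [f [p num]]]]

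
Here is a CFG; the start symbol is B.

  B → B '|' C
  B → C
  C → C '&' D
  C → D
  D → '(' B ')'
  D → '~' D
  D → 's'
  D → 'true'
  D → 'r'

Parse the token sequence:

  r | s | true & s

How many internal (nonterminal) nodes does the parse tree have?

11

[B [B [B [C [D r]]] | [C [D s]]] | [C [C [D true]] & [D s]]]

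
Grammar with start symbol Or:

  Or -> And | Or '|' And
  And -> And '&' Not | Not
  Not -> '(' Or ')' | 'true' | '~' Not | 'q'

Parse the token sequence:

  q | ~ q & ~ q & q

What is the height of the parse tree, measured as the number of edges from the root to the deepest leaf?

6

[Or [Or [And [Not q]]] | [And [And [And [Not ~ [Not q]]] & [Not ~ [Not q]]] & [Not q]]]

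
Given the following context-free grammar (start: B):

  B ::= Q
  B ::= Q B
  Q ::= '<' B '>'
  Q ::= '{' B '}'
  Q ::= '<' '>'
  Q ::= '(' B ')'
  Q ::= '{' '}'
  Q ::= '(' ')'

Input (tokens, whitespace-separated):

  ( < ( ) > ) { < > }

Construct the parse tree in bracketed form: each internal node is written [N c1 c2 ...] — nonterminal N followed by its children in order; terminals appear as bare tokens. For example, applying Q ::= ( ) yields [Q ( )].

[B [Q ( [B [Q < [B [Q ( )]] >]] )] [B [Q { [B [Q < >]] }]]]

B
Q B
( B ) B
( Q ) B
( < B > ) B
( < Q > ) B
( < ( ) > ) B
( < ( ) > ) Q
( < ( ) > ) { B }
( < ( ) > ) { Q }
( < ( ) > ) { < > }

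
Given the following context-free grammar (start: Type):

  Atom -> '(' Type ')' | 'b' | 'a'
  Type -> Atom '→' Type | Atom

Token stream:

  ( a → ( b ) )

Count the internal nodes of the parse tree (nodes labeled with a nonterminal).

8

[Type [Atom ( [Type [Atom a] → [Type [Atom ( [Type [Atom b]] )]]] )]]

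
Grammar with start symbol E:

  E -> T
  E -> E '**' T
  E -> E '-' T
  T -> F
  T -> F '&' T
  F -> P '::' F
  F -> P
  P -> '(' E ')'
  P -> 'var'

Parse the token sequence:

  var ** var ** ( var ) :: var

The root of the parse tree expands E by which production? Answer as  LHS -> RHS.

E -> E '**' T

[E [E [E [T [F [P var]]]] ** [T [F [P var]]]] ** [T [F [P ( [E [T [F [P var]]]] )] :: [F [P var]]]]]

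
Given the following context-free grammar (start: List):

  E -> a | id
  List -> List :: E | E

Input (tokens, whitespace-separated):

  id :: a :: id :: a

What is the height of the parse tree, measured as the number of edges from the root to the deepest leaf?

[List [List [List [List [E id]] :: [E a]] :: [E id]] :: [E a]]

5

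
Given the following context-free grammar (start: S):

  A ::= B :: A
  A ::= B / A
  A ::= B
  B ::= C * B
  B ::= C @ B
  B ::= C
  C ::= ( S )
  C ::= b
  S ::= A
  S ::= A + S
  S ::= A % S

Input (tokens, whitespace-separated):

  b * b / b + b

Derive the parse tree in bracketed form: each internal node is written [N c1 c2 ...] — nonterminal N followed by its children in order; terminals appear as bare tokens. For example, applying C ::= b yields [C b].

[S [A [B [C b] * [B [C b]]] / [A [B [C b]]]] + [S [A [B [C b]]]]]

S
A + S
B / A + S
C * B / A + S
b * B / A + S
b * C / A + S
b * b / A + S
b * b / B + S
b * b / C + S
b * b / b + S
b * b / b + A
b * b / b + B
b * b / b + C
b * b / b + b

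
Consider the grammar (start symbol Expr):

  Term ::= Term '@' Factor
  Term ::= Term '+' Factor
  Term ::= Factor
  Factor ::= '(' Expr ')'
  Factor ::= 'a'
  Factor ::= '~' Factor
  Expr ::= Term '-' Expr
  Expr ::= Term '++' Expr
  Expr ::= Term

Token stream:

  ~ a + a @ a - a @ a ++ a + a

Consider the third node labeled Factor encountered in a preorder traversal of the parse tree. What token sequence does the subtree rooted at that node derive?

a

[Expr [Term [Term [Term [Factor ~ [Factor a]]] + [Factor a]] @ [Factor a]] - [Expr [Term [Term [Factor a]] @ [Factor a]] ++ [Expr [Term [Term [Factor a]] + [Factor a]]]]]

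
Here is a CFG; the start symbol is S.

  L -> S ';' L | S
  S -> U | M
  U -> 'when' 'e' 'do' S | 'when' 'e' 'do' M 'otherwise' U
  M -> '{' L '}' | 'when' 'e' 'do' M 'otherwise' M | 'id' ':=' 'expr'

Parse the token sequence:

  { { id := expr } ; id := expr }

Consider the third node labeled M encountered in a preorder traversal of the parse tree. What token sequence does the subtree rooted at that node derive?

[S [M { [L [S [M { [L [S [M id := expr]]] }]] ; [L [S [M id := expr]]]] }]]

id := expr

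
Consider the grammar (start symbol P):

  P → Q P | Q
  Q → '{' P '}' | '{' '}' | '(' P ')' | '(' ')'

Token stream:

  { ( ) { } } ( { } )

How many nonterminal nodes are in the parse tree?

[P [Q { [P [Q ( )] [P [Q { }]]] }] [P [Q ( [P [Q { }]] )]]]

10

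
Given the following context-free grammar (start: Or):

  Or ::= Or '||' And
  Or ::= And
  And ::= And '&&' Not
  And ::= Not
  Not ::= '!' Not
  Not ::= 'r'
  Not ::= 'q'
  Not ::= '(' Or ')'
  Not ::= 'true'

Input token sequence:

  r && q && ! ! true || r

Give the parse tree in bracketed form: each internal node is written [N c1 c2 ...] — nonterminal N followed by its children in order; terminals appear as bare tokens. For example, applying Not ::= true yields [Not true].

[Or [Or [And [And [And [Not r]] && [Not q]] && [Not ! [Not ! [Not true]]]]] || [And [Not r]]]

Or
Or || And
And || And
And && Not || And
And && Not && Not || And
Not && Not && Not || And
r && Not && Not || And
r && q && Not || And
r && q && ! Not || And
r && q && ! ! Not || And
r && q && ! ! true || And
r && q && ! ! true || Not
r && q && ! ! true || r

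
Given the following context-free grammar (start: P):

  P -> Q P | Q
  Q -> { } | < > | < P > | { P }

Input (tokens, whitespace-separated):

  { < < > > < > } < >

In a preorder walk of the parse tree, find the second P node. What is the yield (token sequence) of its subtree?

[P [Q { [P [Q < [P [Q < >]] >] [P [Q < >]]] }] [P [Q < >]]]

< < > > < >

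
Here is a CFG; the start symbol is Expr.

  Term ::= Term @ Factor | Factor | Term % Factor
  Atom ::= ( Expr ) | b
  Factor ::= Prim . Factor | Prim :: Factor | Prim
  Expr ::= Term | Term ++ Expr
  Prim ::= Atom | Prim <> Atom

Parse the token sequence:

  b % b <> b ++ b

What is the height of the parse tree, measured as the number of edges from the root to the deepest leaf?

[Expr [Term [Term [Factor [Prim [Atom b]]]] % [Factor [Prim [Prim [Atom b]] <> [Atom b]]]] ++ [Expr [Term [Factor [Prim [Atom b]]]]]]

6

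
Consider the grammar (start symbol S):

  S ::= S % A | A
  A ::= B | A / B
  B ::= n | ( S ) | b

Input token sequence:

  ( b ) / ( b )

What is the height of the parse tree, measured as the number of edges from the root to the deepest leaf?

[S [A [A [B ( [S [A [B b]]] )]] / [B ( [S [A [B b]]] )]]]

7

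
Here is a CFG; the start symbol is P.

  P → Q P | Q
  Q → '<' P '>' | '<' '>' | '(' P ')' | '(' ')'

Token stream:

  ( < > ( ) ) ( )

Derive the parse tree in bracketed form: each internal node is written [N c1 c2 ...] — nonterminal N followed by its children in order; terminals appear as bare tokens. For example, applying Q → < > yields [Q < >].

[P [Q ( [P [Q < >] [P [Q ( )]]] )] [P [Q ( )]]]

P
Q P
( P ) P
( Q P ) P
( < > P ) P
( < > Q ) P
( < > ( ) ) P
( < > ( ) ) Q
( < > ( ) ) ( )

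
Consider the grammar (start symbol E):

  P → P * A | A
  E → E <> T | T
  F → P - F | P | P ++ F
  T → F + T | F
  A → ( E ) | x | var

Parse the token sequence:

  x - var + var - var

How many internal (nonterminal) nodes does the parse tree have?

[E [T [F [P [A x]] - [F [P [A var]]]] + [T [F [P [A var]] - [F [P [A var]]]]]]]

15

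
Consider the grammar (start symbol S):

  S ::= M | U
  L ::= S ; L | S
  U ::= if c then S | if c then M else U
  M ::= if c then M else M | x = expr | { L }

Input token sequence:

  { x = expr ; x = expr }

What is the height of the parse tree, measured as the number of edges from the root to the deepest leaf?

6

[S [M { [L [S [M x = expr]] ; [L [S [M x = expr]]]] }]]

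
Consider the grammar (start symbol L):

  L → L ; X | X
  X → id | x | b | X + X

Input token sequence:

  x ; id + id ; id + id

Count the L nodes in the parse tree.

[L [L [L [X x]] ; [X [X id] + [X id]]] ; [X [X id] + [X id]]]

3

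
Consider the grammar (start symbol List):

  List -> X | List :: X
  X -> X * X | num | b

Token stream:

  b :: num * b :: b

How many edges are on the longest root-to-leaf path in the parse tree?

[List [List [List [X b]] :: [X [X num] * [X b]]] :: [X b]]

4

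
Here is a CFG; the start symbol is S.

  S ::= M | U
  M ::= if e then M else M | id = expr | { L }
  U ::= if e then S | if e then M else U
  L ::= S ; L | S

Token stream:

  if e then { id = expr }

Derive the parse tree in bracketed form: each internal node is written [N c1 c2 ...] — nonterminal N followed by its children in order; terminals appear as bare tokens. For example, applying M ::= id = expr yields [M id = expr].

S
U
if e then S
if e then M
if e then { L }
if e then { S }
if e then { M }
if e then { id = expr }

[S [U if e then [S [M { [L [S [M id = expr]]] }]]]]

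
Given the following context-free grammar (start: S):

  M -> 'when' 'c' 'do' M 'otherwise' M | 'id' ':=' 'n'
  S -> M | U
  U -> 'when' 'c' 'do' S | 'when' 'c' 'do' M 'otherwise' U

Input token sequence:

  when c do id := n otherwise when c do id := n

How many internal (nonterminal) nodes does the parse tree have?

[S [U when c do [M id := n] otherwise [U when c do [S [M id := n]]]]]

6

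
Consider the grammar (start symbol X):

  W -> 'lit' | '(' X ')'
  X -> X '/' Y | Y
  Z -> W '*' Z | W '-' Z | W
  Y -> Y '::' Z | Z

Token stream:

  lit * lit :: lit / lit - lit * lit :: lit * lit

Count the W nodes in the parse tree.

[X [X [Y [Y [Z [W lit] * [Z [W lit]]]] :: [Z [W lit]]]] / [Y [Y [Z [W lit] - [Z [W lit] * [Z [W lit]]]]] :: [Z [W lit] * [Z [W lit]]]]]

8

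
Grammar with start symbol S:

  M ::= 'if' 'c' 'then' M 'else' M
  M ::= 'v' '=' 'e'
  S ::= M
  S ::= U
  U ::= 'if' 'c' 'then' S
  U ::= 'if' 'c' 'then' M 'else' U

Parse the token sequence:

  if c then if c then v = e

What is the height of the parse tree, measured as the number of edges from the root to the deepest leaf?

6

[S [U if c then [S [U if c then [S [M v = e]]]]]]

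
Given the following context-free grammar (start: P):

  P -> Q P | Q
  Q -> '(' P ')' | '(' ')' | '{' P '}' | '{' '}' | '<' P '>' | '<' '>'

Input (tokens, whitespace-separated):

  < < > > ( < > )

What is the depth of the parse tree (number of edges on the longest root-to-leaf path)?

[P [Q < [P [Q < >]] >] [P [Q ( [P [Q < >]] )]]]

5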